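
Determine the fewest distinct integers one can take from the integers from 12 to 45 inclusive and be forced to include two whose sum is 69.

24

A set avoiding the sum 69 can contain at most one of each pair {x, 69−x}, plus the 12 elements whose complement lies outside the range.
The integers 12, …, 34 (23 of them) are such a set: any two sum to at least 12+13 = 25 and at most 33+34 = 67 < 69.
Any 24th integer completes one of the 11 pairs, so 24 choices force a sum of 69.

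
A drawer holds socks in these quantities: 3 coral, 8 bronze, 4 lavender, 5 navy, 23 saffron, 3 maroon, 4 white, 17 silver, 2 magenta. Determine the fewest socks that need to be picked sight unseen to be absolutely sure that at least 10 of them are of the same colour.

48

Put each drawn sock into a box by colour. The largest draw with every box below 10 takes min(count, 9) from each colour; colours with fewer than 9 contribute all they have.
Σ min(cᵢ, 9) = 3 + 8 + 4 + 5 + 9 + 3 + 4 + 9 + 2 = 47.
Draw number 47 + 1 = 48 must push one box to 10.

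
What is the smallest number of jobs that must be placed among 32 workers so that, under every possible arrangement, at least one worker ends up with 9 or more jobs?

With 256 jobs one could put exactly 8 in each of the 32 workers, and no worker would reach 9.
Pigeonhole: one more job must land in a worker that already has 8, giving it 9.
So 32 × 8 + 1 = 257 jobs are required.

257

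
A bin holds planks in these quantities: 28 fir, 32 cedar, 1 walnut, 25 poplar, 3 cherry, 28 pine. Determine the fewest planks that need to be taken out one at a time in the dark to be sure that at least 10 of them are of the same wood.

By pigeonhole, the 6 woods are the holes; the planks drawn are the pigeons.
To avoid 10 of any one wood, the worst case takes at most 9 of each wood, or every plank of a wood that has fewer than 9.
That gives 9 + 9 + 1 + 9 + 3 + 9 = 40 planks with no wood reaching 10.
The next plank forces some wood to 10, so 40 + 1 = 41.

41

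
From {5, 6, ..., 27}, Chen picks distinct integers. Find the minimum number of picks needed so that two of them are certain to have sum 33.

13

A set avoiding the sum 33 can contain at most one of each pair {x, 33−x}, plus the 1 element whose complement lies outside the range.
The integers 5, …, 16 (12 of them) are such a set: any two sum to at least 5+6 = 11 and at most 15+16 = 31 < 33.
By pigeonhole, any 13th integer completes one of the 11 pairs, so 13 choices force a sum of 33.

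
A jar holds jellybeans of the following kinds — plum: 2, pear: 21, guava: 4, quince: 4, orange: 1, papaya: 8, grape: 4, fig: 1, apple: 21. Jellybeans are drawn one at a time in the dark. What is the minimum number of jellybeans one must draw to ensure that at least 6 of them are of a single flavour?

The 9 flavours are the holes; the jellybeans drawn are the pigeons.
To avoid 6 of any one flavour, the worst case takes at most 5 of each flavour, or every jellybean of a flavour that has fewer than 5.
That gives 2 + 5 + 4 + 4 + 1 + 5 + 4 + 1 + 5 = 31 jellybeans with no flavour reaching 6.
The next jellybean forces some flavour to 6, so 31 + 1 = 32.

32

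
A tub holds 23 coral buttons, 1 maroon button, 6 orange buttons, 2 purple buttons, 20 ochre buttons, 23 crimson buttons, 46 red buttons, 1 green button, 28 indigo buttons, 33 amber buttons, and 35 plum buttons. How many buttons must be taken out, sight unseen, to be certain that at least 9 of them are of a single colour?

67

By pigeonhole, put each drawn button into a box by colour. The largest draw with every box below 9 takes min(count, 8) from each colour; colours with fewer than 8 contribute all they have.
Σ min(cᵢ, 8) = 8 + 1 + 6 + 2 + 8 + 8 + 8 + 1 + 8 + 8 + 8 = 66.
Draw number 66 + 1 = 67 must push one box to 9.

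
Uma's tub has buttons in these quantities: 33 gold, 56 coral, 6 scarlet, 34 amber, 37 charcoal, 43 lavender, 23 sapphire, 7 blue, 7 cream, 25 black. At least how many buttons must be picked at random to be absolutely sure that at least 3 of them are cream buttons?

267

In the worst case for collecting cream buttons, every non-cream button comes out first.
There are 33 + 56 + 6 + 34 + 37 + 43 + 23 + 7 + 25 = 264 non-cream buttons altogether.
After those, each further button must be cream, so 264 + 3 = 267 draws guarantee 3 cream buttons.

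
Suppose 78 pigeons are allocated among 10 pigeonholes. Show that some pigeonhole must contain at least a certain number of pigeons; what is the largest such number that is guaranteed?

Pigeonhole: the 10 pigeonholes are the holes and the 78 pigeons are the pigeons.
If every pigeonhole held at most 7 pigeons, the total would be at most 10 × 7 = 70, which is less than 78.
So some pigeonhole holds at least ⌈78/10⌉ = 8 pigeons.

8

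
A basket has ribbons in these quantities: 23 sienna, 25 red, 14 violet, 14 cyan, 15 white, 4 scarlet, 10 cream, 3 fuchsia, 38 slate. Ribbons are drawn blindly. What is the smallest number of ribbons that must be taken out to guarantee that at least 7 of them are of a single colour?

An adversary could hand out at most 6 ribbons per colour (scarlet, fuchsia run out sooner): 6 + 6 + 6 + 6 + 6 + 4 + 6 + 3 + 6 = 49 ribbons and still no colour has 7.
Pigeonhole: one more ribbon lands in a colour already at 6, so 50 draws are enough and 49 are not.

50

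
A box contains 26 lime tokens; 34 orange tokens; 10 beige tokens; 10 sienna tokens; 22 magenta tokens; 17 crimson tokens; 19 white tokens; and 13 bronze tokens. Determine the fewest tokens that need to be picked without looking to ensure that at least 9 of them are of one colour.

65

An adversary could hand out at most 8 tokens per colour: 8 + 8 + 8 + 8 + 8 + 8 + 8 + 8 = 64 tokens and still no colour has 9.
By the pigeonhole principle, one more token lands in a colour already at 8, so 65 draws are enough and 64 are not.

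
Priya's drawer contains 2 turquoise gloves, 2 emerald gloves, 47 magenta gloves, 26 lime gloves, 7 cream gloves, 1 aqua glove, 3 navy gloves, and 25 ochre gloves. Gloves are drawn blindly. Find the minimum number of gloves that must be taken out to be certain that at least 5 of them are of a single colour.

By pigeonhole, put each drawn glove into a box by colour. The largest draw with every box below 5 takes min(count, 4) from each colour; colours with fewer than 4 contribute all they have.
Σ min(cᵢ, 4) = 2 + 2 + 4 + 4 + 4 + 1 + 3 + 4 = 24.
Draw number 24 + 1 = 25 must push one box to 5.

25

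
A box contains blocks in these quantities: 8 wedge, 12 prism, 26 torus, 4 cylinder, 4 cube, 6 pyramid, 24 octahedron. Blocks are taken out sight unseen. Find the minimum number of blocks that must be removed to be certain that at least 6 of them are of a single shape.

By pigeonhole, the 7 shapes are the holes; the blocks drawn are the pigeons.
To avoid 6 of any one shape, the worst case takes at most 5 of each shape, or every block of a shape that has fewer than 5.
That gives 5 + 5 + 5 + 4 + 4 + 5 + 5 = 33 blocks with no shape reaching 6.
The next block forces some shape to 6, so 33 + 1 = 34.

34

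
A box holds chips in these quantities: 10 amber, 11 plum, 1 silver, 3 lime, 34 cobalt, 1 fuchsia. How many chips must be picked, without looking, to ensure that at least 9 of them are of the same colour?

30

The 6 colours are the holes; the chips drawn are the pigeons.
To avoid 9 of any one colour, the worst case takes at most 8 of each colour, or every chip of a colour that has fewer than 8.
That gives 8 + 8 + 1 + 3 + 8 + 1 = 29 chips with no colour reaching 9.
The next chip forces some colour to 9, so 29 + 1 = 30.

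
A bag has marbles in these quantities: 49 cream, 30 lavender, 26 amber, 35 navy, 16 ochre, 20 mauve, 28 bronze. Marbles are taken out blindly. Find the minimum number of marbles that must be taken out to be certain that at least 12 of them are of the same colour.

Put each drawn marble into a box by colour. The largest draw with every box below 12 takes min(count, 11) from each colour.
Σ min(cᵢ, 11) = 11 + 11 + 11 + 11 + 11 + 11 + 11 = 77.
Draw number 77 + 1 = 78 must push one box to 12.

78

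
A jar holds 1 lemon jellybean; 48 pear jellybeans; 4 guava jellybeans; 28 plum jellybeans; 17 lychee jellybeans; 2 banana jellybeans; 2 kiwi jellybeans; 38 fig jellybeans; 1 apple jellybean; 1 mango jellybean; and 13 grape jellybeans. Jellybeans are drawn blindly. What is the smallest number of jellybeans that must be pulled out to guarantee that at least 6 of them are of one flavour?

An adversary could hand out at most 5 jellybeans per flavour (6 flavours run out sooner): 1 + 5 + 4 + 5 + 5 + 2 + 2 + 5 + 1 + 1 + 5 = 36 jellybeans and still no flavour has 6.
One more jellybean lands in a flavour already at 5, so 37 draws are enough and 36 are not.

37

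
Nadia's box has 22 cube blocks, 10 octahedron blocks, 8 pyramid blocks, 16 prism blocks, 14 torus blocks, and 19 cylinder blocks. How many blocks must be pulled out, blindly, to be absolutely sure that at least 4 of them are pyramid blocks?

85

In the worst case for collecting pyramid blocks, every non-pyramid block comes out first.
There are 22 + 10 + 16 + 14 + 19 = 81 non-pyramid blocks altogether.
After those, each further block must be pyramid, so 81 + 4 = 85 draws guarantee 4 pyramid blocks.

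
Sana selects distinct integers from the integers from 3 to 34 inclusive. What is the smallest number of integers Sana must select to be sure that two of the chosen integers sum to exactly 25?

23

Two chosen integers sum to 25 exactly when both halves of some pair {x, 25−x} with 3 ≤ x ≤ 25−x ≤ 22 are chosen — 10 such pairs.
The remaining 12 elements (those with no distinct partner in range) can never complete a 25-sum, so the worst case takes all of them and one from each pair: 12 + 10 = 22.
The 23rd integer has to be the second member of some pair, so 22 + 1 = 23.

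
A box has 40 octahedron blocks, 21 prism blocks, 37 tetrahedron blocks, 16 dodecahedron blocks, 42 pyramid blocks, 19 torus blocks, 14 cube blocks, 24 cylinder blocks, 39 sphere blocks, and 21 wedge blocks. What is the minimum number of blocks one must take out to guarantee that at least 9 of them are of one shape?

An adversary could hand out at most 8 blocks per shape: 8 + 8 + 8 + 8 + 8 + 8 + 8 + 8 + 8 + 8 = 80 blocks and still no shape has 9.
One more block lands in a shape already at 8, so 81 draws are enough and 80 are not.

81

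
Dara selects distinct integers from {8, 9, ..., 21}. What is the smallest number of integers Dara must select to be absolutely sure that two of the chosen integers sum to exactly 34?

11

Two chosen integers sum to 34 exactly when both halves of some pair {x, 34−x} with 13 ≤ x ≤ 34−x ≤ 21 are chosen — 4 such pairs.
The remaining 6 elements (those with no distinct partner in range) can never complete a 34-sum, so the worst case takes all of them and one from each pair: 6 + 4 = 10.
By pigeonhole, the 11th integer has to be the second member of some pair, so 10 + 1 = 11.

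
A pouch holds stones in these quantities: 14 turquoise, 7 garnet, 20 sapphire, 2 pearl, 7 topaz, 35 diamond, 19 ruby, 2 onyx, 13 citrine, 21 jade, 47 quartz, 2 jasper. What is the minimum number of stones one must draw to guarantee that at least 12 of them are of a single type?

An adversary could hand out at most 11 stones per type (5 types run out sooner): 11 + 7 + 11 + 2 + 7 + 11 + 11 + 2 + 11 + 11 + 11 + 2 = 97 stones and still no type has 12.
By the pigeonhole principle, one more stone lands in a type already at 11, so 98 draws are enough and 97 are not.

98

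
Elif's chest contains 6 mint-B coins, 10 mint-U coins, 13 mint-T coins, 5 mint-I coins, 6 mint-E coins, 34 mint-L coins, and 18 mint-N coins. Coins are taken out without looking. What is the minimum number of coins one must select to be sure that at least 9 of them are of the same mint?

50

The 7 mints are the holes; the coins drawn are the pigeons.
To avoid 9 of any one mint, the worst case takes at most 8 of each mint, or every coin of a mint that has fewer than 8.
That gives 6 + 8 + 8 + 5 + 6 + 8 + 8 = 49 coins with no mint reaching 9.
The next coin forces some mint to 9, so 49 + 1 = 50.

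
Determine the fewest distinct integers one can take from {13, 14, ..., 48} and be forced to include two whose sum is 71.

24

Two chosen integers sum to 71 exactly when both halves of some pair {x, 71−x} with 23 ≤ x ≤ 71−x ≤ 48 are chosen — 13 such pairs.
The remaining 10 elements (those with no distinct partner in range) can never complete a 71-sum, so the worst case takes all of them and one from each pair: 10 + 13 = 23.
The 24th integer has to be the second member of some pair, so 23 + 1 = 24.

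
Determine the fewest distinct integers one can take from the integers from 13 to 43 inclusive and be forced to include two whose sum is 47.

21

Group the elements by complementary pair {x, 47−x}: {13,34}, {14,33}, {15,32}, …, giving 11 two-element pairs and 9 integers whose partner 47−x falls outside [13,43].
Treating each of those 20 groups as a pigeonhole, one can pick one integer per group — 20 integers — with no two summing to 47.
The 21st integer lands in an occupied pair, forcing a sum of 47.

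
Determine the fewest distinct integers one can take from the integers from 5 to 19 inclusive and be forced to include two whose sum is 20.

11

Two chosen integers sum to 20 exactly when both halves of some pair {x, 20−x} with 5 ≤ x ≤ 20−x ≤ 15 are chosen — 5 such pairs.
The remaining 5 elements (those with no distinct partner in range) can never complete a 20-sum, so the worst case takes all of them and one from each pair: 5 + 5 = 10.
The 11th integer has to be the second member of some pair, so 10 + 1 = 11.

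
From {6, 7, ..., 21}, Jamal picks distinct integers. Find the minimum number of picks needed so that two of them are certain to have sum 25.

Group the elements by complementary pair {x, 25−x}: {6,19}, {7,18}, {8,17}, …, giving 7 two-element pairs and 2 integers whose partner 25−x falls outside [6,21].
Pigeonhole: treating each of those 9 groups as a pigeonhole, one can pick one integer per group — 9 integers — with no two summing to 25.
The 10th integer lands in an occupied pair, forcing a sum of 25.

10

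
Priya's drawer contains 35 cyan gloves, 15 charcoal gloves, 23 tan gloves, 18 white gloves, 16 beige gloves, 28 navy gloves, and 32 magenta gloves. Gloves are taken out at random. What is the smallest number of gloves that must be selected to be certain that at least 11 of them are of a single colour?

71

By the pigeonhole principle, put each drawn glove into a box by colour. The largest draw with every box below 11 takes min(count, 10) from each colour.
Σ min(cᵢ, 10) = 10 + 10 + 10 + 10 + 10 + 10 + 10 = 70.
Draw number 70 + 1 = 71 must push one box to 11.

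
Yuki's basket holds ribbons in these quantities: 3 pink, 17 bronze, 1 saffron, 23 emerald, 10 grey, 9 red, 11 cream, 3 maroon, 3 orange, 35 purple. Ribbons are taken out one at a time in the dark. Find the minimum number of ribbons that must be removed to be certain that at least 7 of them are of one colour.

The 10 colours are the holes; the ribbons drawn are the pigeons.
To avoid 7 of any one colour, the worst case takes at most 6 of each colour, or every ribbon of a colour that has fewer than 6.
That gives 3 + 6 + 1 + 6 + 6 + 6 + 6 + 3 + 3 + 6 = 46 ribbons with no colour reaching 7.
The next ribbon forces some colour to 7, so 46 + 1 = 47.

47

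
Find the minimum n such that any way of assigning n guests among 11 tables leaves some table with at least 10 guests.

With 99 guests one could put exactly 9 in each of the 11 tables, and no table would reach 10.
One more guest must land in a table that already has 9, giving it 10.
So 11 × 9 + 1 = 100 guests are required.

100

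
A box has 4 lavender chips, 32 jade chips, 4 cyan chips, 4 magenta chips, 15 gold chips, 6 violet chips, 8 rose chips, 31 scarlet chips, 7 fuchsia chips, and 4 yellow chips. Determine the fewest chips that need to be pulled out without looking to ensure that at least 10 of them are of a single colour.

65

An adversary could hand out at most 9 chips per colour (7 colours run out sooner): 4 + 9 + 4 + 4 + 9 + 6 + 8 + 9 + 7 + 4 = 64 chips and still no colour has 10.
Pigeonhole: one more chip lands in a colour already at 9, so 65 draws are enough and 64 are not.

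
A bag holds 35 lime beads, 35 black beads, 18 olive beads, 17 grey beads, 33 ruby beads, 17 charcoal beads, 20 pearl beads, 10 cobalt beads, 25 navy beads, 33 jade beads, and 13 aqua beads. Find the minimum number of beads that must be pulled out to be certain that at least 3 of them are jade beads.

In the worst case for collecting jade beads, every non-jade bead comes out first.
There are 35 + 35 + 18 + 17 + 33 + 17 + 20 + 10 + 25 + 13 = 223 non-jade beads altogether.
After those, each further bead must be jade, so 223 + 3 = 226 draws guarantee 3 jade beads.

226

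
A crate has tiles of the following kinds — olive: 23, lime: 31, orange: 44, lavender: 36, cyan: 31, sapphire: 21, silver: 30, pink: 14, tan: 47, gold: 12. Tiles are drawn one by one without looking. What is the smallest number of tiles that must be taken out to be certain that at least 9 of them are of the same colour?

81

By the pigeonhole principle, the 10 colours are the holes; the tiles drawn are the pigeons.
To avoid 9 of any one colour, the worst case takes at most 8 of each colour.
That gives 8 + 8 + 8 + 8 + 8 + 8 + 8 + 8 + 8 + 8 = 80 tiles with no colour reaching 9.
The next tile forces some colour to 9, so 80 + 1 = 81.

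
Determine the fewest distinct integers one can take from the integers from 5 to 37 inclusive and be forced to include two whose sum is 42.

Two chosen integers sum to 42 exactly when both halves of some pair {x, 42−x} with 5 ≤ x ≤ 42−x ≤ 37 are chosen — 16 such pairs.
The remaining 1 element (those with no distinct partner in range) can never complete a 42-sum, so the worst case takes all of them and one from each pair: 1 + 16 = 17.
The 18th integer has to be the second member of some pair, so 17 + 1 = 18.

18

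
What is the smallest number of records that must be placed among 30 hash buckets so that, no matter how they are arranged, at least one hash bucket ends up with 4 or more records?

91

With 90 records one could put exactly 3 in each of the 30 hash buckets, and no hash bucket would reach 4.
Pigeonhole: one more record must land in a hash bucket that already has 3, giving it 4.
So 30 × 3 + 1 = 91 records are required.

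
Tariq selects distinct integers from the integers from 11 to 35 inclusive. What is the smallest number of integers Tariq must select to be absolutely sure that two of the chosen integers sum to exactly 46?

14

Two chosen integers sum to 46 exactly when both halves of some pair {x, 46−x} with 11 ≤ x ≤ 46−x ≤ 35 are chosen — 12 such pairs.
The remaining 1 element (those with no distinct partner in range) can never complete a 46-sum, so the worst case takes all of them and one from each pair: 1 + 12 = 13.
The 14th integer has to be the second member of some pair, so 13 + 1 = 14.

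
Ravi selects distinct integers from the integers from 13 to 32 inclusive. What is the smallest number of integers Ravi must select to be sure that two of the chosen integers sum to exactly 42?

Two chosen integers sum to 42 exactly when both halves of some pair {x, 42−x} with 13 ≤ x ≤ 42−x ≤ 29 are chosen — 8 such pairs.
The remaining 4 elements (those with no distinct partner in range) can never complete a 42-sum, so the worst case takes all of them and one from each pair: 4 + 8 = 12.
By pigeonhole, the 13th integer has to be the second member of some pair, so 12 + 1 = 13.

13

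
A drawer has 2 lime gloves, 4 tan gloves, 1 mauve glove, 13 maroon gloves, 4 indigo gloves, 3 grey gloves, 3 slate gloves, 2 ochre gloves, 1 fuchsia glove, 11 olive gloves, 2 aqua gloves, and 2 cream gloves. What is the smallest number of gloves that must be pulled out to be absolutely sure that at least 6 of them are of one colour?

35

An adversary could hand out at most 5 gloves per colour (10 colours run out sooner): 2 + 4 + 1 + 5 + 4 + 3 + 3 + 2 + 1 + 5 + 2 + 2 = 34 gloves and still no colour has 6.
By the pigeonhole principle, one more glove lands in a colour already at 5, so 35 draws are enough and 34 are not.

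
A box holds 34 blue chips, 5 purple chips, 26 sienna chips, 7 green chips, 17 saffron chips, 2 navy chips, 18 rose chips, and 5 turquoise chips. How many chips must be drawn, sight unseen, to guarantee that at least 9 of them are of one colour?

52

An adversary could hand out at most 8 chips per colour (4 colours run out sooner): 8 + 5 + 8 + 7 + 8 + 2 + 8 + 5 = 51 chips and still no colour has 9.
One more chip lands in a colour already at 8, so 52 draws are enough and 51 are not.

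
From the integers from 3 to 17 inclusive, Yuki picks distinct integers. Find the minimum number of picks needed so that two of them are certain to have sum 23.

Two chosen integers sum to 23 exactly when both halves of some pair {x, 23−x} with 6 ≤ x ≤ 23−x ≤ 17 are chosen — 6 such pairs.
The remaining 3 elements (those with no distinct partner in range) can never complete a 23-sum, so the worst case takes all of them and one from each pair: 3 + 6 = 9.
The 10th integer has to be the second member of some pair, so 9 + 1 = 10.

10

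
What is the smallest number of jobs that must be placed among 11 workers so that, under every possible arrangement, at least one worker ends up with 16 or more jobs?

166

With 165 jobs one could put exactly 15 in each of the 11 workers, and no worker would reach 16.
By the pigeonhole principle, one more job must land in a worker that already has 15, giving it 16.
So 11 × 15 + 1 = 166 jobs are required.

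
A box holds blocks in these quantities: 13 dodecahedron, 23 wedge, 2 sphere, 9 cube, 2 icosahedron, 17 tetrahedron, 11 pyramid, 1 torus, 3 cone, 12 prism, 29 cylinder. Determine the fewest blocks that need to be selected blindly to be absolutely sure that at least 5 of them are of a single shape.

By pigeonhole, put each drawn block into a box by shape. The largest draw with every box below 5 takes min(count, 4) from each shape; shapes with fewer than 4 contribute all they have.
Σ min(cᵢ, 4) = 4 + 4 + 2 + 4 + 2 + 4 + 4 + 1 + 3 + 4 + 4 = 36.
Draw number 36 + 1 = 37 must push one box to 5.

37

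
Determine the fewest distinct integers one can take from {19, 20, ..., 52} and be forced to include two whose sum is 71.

18

Two chosen integers sum to 71 exactly when both halves of some pair {x, 71−x} with 19 ≤ x ≤ 71−x ≤ 52 are chosen — 17 such pairs.
Every element belongs to one of those pairs, so the worst case picks one from each: 17 integers.
By pigeonhole, the 18th integer has to be the second member of some pair, so 17 + 1 = 18.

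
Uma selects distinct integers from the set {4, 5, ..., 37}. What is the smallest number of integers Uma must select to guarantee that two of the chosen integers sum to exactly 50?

Two chosen integers sum to 50 exactly when both halves of some pair {x, 50−x} with 13 ≤ x ≤ 50−x ≤ 37 are chosen — 12 such pairs.
The remaining 10 elements (those with no distinct partner in range) can never complete a 50-sum, so the worst case takes all of them and one from each pair: 10 + 12 = 22.
Pigeonhole: the 23rd integer has to be the second member of some pair, so 22 + 1 = 23.

23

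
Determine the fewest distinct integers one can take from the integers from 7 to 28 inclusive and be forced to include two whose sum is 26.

17

Two chosen integers sum to 26 exactly when both halves of some pair {x, 26−x} with 7 ≤ x ≤ 26−x ≤ 19 are chosen — 6 such pairs.
The remaining 10 elements (those with no distinct partner in range) can never complete a 26-sum, so the worst case takes all of them and one from each pair: 10 + 6 = 16.
The 17th integer has to be the second member of some pair, so 16 + 1 = 17.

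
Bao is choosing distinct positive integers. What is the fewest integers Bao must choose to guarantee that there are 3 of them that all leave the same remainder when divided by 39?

By the pigeonhole principle, the 39 residue classes mod 39 are the pigeonholes.
With 78 integers one could put 2 in each residue class and have no class reach 3.
The 79th integer pushes some class to 3, so 39·2 + 1 = 79.

79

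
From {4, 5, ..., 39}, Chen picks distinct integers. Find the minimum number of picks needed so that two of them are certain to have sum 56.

Two chosen integers sum to 56 exactly when both halves of some pair {x, 56−x} with 17 ≤ x ≤ 56−x ≤ 39 are chosen — 11 such pairs.
The remaining 14 elements (those with no distinct partner in range) can never complete a 56-sum, so the worst case takes all of them and one from each pair: 14 + 11 = 25.
The 26th integer has to be the second member of some pair, so 25 + 1 = 26.

26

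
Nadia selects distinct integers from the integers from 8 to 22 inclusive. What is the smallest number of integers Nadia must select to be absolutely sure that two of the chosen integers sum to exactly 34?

11

Two chosen integers sum to 34 exactly when both halves of some pair {x, 34−x} with 12 ≤ x ≤ 34−x ≤ 22 are chosen — 5 such pairs.
The remaining 5 elements (those with no distinct partner in range) can never complete a 34-sum, so the worst case takes all of them and one from each pair: 5 + 5 = 10.
The 11th integer has to be the second member of some pair, so 10 + 1 = 11.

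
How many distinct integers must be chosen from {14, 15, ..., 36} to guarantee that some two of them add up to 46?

15

Group the elements by complementary pair {x, 46−x}: {14,32}, {15,31}, {16,30}, …, giving 9 two-element pairs; the single value 23 (it cannot pair with itself since the integers are distinct); and 4 integers whose partner 46−x falls outside [14,36].
Treating each of those 14 groups as a pigeonhole, one can pick one integer per group — 14 integers — with no two summing to 46.
The 15th integer lands in an occupied pair, forcing a sum of 46.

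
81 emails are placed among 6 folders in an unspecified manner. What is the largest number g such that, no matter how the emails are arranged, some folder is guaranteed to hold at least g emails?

14

The 6 folders are the holes and the 81 emails are the pigeons.
If every folder held at most 13 emails, the total would be at most 6 × 13 = 78, which is less than 81.
So some folder holds at least ⌈81/6⌉ = 14 emails.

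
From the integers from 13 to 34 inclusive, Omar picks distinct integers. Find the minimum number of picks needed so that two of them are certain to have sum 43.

14

A set avoiding the sum 43 can contain at most one of each pair {x, 43−x}, plus the 4 elements whose complement lies outside the range.
The integers 22, …, 34 (13 of them) are such a set: any two sum to at least 22+23 = 45 > 43.
Pigeonhole: any 14th integer completes one of the 9 pairs, so 14 choices force a sum of 43.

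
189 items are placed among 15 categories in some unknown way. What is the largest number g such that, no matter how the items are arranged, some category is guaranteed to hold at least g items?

The 15 categories are the holes and the 189 items are the pigeons.
If every category held at most 12 items, the total would be at most 15 × 12 = 180, which is less than 189.
So some category holds at least ⌈189/15⌉ = 13 items.

13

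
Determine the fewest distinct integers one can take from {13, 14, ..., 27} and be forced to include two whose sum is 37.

Group the elements by complementary pair {x, 37−x}: {13,24}, {14,23}, {15,22}, …, giving 6 two-element pairs and 3 integers whose partner 37−x falls outside [13,27].
By pigeonhole, treating each of those 9 groups as a pigeonhole, one can pick one integer per group — 9 integers — with no two summing to 37.
The 10th integer lands in an occupied pair, forcing a sum of 37.

10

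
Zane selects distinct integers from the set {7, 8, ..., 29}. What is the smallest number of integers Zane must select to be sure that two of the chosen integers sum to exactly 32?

15

Two chosen integers sum to 32 exactly when both halves of some pair {x, 32−x} with 7 ≤ x ≤ 32−x ≤ 25 are chosen — 9 such pairs.
The remaining 5 elements (those with no distinct partner in range) can never complete a 32-sum, so the worst case takes all of them and one from each pair: 5 + 9 = 14.
By the pigeonhole principle, the 15th integer has to be the second member of some pair, so 14 + 1 = 15.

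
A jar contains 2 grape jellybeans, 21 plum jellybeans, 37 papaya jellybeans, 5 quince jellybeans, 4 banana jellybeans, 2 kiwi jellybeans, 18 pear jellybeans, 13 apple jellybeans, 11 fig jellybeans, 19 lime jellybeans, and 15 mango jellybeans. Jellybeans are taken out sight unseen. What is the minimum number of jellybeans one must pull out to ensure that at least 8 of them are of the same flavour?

An adversary could hand out at most 7 jellybeans per flavour (4 flavours run out sooner): 2 + 7 + 7 + 5 + 4 + 2 + 7 + 7 + 7 + 7 + 7 = 62 jellybeans and still no flavour has 8.
Pigeonhole: one more jellybean lands in a flavour already at 7, so 63 draws are enough and 62 are not.

63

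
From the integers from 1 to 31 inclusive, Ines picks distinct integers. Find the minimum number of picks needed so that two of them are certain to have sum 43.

A set avoiding the sum 43 can contain at most one of each pair {x, 43−x}, plus the 11 elements whose complement lies outside the range.
The integers 1, …, 21 (21 of them) are such a set: any two sum to at least 1+2 = 3 and at most 20+21 = 41 < 43.
Any 22nd integer completes one of the 10 pairs, so 22 choices force a sum of 43.

22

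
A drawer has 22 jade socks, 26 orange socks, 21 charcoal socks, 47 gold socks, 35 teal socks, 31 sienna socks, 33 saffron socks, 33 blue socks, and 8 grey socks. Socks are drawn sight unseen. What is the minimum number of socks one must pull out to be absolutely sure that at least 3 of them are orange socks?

In the worst case for collecting orange socks, every non-orange sock comes out first.
There are 22 + 21 + 47 + 35 + 31 + 33 + 33 + 8 = 230 non-orange socks altogether.
After those, each further sock must be orange, so 230 + 3 = 233 draws guarantee 3 orange socks.

233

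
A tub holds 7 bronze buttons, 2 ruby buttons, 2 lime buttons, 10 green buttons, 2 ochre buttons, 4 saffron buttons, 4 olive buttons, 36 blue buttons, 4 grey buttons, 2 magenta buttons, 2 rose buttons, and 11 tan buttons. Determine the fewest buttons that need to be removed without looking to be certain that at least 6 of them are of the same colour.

43

By pigeonhole, the 12 colours are the holes; the buttons drawn are the pigeons.
To avoid 6 of any one colour, the worst case takes at most 5 of each colour, or every button of a colour that has fewer than 5.
That gives 5 + 2 + 2 + 5 + 2 + 4 + 4 + 5 + 4 + 2 + 2 + 5 = 42 buttons with no colour reaching 6.
The next button forces some colour to 6, so 42 + 1 = 43.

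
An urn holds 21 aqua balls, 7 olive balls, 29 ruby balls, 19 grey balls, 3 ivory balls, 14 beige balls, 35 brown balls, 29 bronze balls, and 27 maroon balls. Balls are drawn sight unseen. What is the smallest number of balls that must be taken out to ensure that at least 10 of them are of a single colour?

An adversary could hand out at most 9 balls per colour (olive, ivory run out sooner): 9 + 7 + 9 + 9 + 3 + 9 + 9 + 9 + 9 = 73 balls and still no colour has 10.
Pigeonhole: one more ball lands in a colour already at 9, so 74 draws are enough and 73 are not.

74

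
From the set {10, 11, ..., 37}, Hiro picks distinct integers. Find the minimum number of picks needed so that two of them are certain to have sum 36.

21

Group the elements by complementary pair {x, 36−x}: {10,26}, {11,25}, {12,24}, …, giving 8 two-element pairs, the single value 18 (it cannot pair with itself since the integers are distinct), and 11 integers whose partner 36−x falls outside [10,37].
Treating each of those 20 groups as a pigeonhole, one can pick one integer per group — 20 integers — with no two summing to 36.
The 21st integer lands in an occupied pair, forcing a sum of 36.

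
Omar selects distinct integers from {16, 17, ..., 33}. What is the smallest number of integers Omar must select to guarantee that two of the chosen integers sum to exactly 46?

Group the elements by complementary pair {x, 46−x}: {16,30}, {17,29}, {18,28}, …, giving 7 two-element pairs, the single value 23 (it cannot pair with itself since the integers are distinct), and 3 integers whose partner 46−x falls outside [16,33].
Treating each of those 11 groups as a pigeonhole, one can pick one integer per group — 11 integers — with no two summing to 46.
The 12th integer lands in an occupied pair, forcing a sum of 46.

12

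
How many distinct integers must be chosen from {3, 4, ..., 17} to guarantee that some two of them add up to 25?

Two chosen integers sum to 25 exactly when both halves of some pair {x, 25−x} with 8 ≤ x ≤ 25−x ≤ 17 are chosen — 5 such pairs.
The remaining 5 elements (those with no distinct partner in range) can never complete a 25-sum, so the worst case takes all of them and one from each pair: 5 + 5 = 10.
By pigeonhole, the 11th integer has to be the second member of some pair, so 10 + 1 = 11.

11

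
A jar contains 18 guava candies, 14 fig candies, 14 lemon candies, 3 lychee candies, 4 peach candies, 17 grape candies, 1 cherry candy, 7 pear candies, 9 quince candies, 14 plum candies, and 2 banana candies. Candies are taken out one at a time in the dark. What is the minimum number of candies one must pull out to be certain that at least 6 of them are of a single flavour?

An adversary could hand out at most 5 candies per flavour (4 flavours run out sooner): 5 + 5 + 5 + 3 + 4 + 5 + 1 + 5 + 5 + 5 + 2 = 45 candies and still no flavour has 6.
By pigeonhole, one more candy lands in a flavour already at 5, so 46 draws are enough and 45 are not.

46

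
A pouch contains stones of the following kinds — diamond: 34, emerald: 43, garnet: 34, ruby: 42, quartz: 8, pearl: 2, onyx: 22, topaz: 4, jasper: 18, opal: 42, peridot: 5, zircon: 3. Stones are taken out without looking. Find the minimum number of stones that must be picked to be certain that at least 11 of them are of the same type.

93

Put each drawn stone into a box by type. The largest draw with every box below 11 takes min(count, 10) from each type; types with fewer than 10 contribute all they have.
Σ min(cᵢ, 10) = 10 + 10 + 10 + 10 + 8 + 2 + 10 + 4 + 10 + 10 + 5 + 3 = 92.
Draw number 92 + 1 = 93 must push one box to 11.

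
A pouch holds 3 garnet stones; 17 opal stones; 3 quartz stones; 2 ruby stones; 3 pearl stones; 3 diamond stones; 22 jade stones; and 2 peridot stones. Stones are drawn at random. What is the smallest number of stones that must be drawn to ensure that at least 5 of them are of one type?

25

Pigeonhole: put each drawn stone into a box by type. The largest draw with every box below 5 takes min(count, 4) from each type; types with fewer than 4 contribute all they have.
Σ min(cᵢ, 4) = 3 + 4 + 3 + 2 + 3 + 3 + 4 + 2 = 24.
Draw number 24 + 1 = 25 must push one box to 5.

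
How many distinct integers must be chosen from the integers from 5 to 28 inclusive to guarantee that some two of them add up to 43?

18

Group the elements by complementary pair {x, 43−x}: {15,28}, {16,27}, {17,26}, …, giving 7 two-element pairs and 10 integers whose partner 43−x falls outside [5,28].
Pigeonhole: treating each of those 17 groups as a pigeonhole, one can pick one integer per group — 17 integers — with no two summing to 43.
The 18th integer lands in an occupied pair, forcing a sum of 43.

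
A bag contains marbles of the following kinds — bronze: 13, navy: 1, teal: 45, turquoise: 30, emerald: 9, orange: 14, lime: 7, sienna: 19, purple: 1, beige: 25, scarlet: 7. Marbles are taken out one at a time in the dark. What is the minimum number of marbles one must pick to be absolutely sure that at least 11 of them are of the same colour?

An adversary could hand out at most 10 marbles per colour (5 colours run out sooner): 10 + 1 + 10 + 10 + 9 + 10 + 7 + 10 + 1 + 10 + 7 = 85 marbles and still no colour has 11.
Pigeonhole: one more marble lands in a colour already at 10, so 86 draws are enough and 85 are not.

86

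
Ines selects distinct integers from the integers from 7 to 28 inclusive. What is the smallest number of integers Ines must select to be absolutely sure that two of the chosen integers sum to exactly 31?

14

Two chosen integers sum to 31 exactly when both halves of some pair {x, 31−x} with 7 ≤ x ≤ 31−x ≤ 24 are chosen — 9 such pairs.
The remaining 4 elements (those with no distinct partner in range) can never complete a 31-sum, so the worst case takes all of them and one from each pair: 4 + 9 = 13.
The 14th integer has to be the second member of some pair, so 13 + 1 = 14.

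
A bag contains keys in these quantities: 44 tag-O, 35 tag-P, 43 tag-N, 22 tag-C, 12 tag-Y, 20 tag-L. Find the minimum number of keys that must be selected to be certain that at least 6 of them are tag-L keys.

In the worst case for collecting tag-L keys, every non-tag-L key comes out first.
There are 44 + 35 + 43 + 22 + 12 = 156 non-tag-L keys altogether.
After those, each further key must be tag-L, so 156 + 6 = 162 draws guarantee 6 tag-L keys.

162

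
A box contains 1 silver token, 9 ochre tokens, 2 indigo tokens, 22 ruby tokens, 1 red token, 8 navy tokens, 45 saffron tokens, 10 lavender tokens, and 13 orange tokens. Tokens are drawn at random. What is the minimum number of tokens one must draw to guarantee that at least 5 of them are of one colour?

29

An adversary could hand out at most 4 tokens per colour (silver, indigo, red run out sooner): 1 + 4 + 2 + 4 + 1 + 4 + 4 + 4 + 4 = 28 tokens and still no colour has 5.
One more token lands in a colour already at 4, so 29 draws are enough and 28 are not.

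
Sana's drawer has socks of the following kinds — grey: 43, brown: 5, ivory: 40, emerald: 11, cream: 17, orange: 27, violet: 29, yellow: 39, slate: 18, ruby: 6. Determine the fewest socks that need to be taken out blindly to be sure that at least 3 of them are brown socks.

233

In the worst case for collecting brown socks, every non-brown sock comes out first.
There are 43 + 40 + 11 + 17 + 27 + 29 + 39 + 18 + 6 = 230 non-brown socks altogether.
After those, each further sock must be brown, so 230 + 3 = 233 draws guarantee 3 brown socks.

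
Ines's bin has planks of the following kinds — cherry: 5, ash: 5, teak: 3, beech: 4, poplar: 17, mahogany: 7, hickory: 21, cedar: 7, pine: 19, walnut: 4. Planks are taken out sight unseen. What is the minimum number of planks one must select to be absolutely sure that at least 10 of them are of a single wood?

By pigeonhole, the 10 woods are the holes; the planks drawn are the pigeons.
To avoid 10 of any one wood, the worst case takes at most 9 of each wood, or every plank of a wood that has fewer than 9.
That gives 5 + 5 + 3 + 4 + 9 + 7 + 9 + 7 + 9 + 4 = 62 planks with no wood reaching 10.
The next plank forces some wood to 10, so 62 + 1 = 63.

63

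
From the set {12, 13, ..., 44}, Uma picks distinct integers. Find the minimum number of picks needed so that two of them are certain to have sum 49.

21

A set avoiding the sum 49 can contain at most one of each pair {x, 49−x}, plus the 7 elements whose complement lies outside the range.
The integers 25, …, 44 (20 of them) are such a set: any two sum to at least 25+26 = 51 > 49.
By pigeonhole, any 21st integer completes one of the 13 pairs, so 21 choices force a sum of 49.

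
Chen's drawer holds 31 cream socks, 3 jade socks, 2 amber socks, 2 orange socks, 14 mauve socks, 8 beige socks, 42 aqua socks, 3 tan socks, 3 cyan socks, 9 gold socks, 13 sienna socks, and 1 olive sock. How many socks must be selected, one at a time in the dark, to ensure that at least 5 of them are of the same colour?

39

An adversary could hand out at most 4 socks per colour (6 colours run out sooner): 4 + 3 + 2 + 2 + 4 + 4 + 4 + 3 + 3 + 4 + 4 + 1 = 38 socks and still no colour has 5.
By pigeonhole, one more sock lands in a colour already at 4, so 39 draws are enough and 38 are not.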